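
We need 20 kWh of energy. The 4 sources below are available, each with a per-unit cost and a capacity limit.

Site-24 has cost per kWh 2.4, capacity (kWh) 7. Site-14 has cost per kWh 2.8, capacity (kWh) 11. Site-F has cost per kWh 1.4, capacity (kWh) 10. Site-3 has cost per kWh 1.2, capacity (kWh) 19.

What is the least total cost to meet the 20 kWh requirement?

24.2

Use sources in increasing cost order.
Take 19 from Site-3 at 1.2 — need 1 more.
Site-F at 1.4: take 1 of its 10 — requirement met.
Site-24, Site-14: unused.
Cost = 19×1.2 + 1×1.4 = 24.2.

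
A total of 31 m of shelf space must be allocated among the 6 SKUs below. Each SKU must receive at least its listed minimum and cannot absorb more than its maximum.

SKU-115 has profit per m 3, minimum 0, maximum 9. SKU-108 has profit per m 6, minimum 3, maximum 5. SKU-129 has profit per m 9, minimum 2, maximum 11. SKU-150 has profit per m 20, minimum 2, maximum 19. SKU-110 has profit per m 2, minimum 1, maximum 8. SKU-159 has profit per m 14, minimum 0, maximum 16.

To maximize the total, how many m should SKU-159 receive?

6

Meeting every minimum uses 0+3+2+2+1+0 = 8 m, leaving 23.
Rank by profit per m: SKU-150 20 > SKU-159 14 > SKU-129 9 > SKU-108 6 > SKU-115 3 > SKU-110 2.
SKU-150 takes 17 more to reach its cap of 19 — 6 left.
SKU-159: +6 (room for 16) → 6. Pool exhausted.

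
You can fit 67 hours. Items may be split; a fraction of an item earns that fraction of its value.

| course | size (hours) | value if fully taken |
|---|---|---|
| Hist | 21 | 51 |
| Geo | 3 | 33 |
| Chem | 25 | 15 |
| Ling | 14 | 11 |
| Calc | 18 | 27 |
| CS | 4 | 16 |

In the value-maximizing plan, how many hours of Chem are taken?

Rank by value-to-size ratio: Geo 33/3≈11, CS 16/4≈4, Hist 51/21≈2.43, Calc 27/18≈1.5, Ling 11/14≈0.786, Chem 15/25≈0.6.
Geo: take in full, 3 hours for value 33 ; 64 left.
CS: take in full, 4 hours for value 16 ; 60 left.
Take all of Hist (21 hours, value 51) ; 39 hours left.
Calc: take in full, 18 hours for value 27 ; 21 left.
Take all of Ling (14 hours, value 11) ; 7 hours left.
Only 7 hours remain; take 7/25 of Chem for value 15×7/25 = 4.2.

7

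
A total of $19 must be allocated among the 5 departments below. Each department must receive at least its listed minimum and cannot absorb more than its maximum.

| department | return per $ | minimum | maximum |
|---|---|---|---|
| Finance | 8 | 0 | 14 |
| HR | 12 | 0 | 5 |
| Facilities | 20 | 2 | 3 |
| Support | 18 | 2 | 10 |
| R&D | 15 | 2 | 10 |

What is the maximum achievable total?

Meeting every minimum uses 0+0+2+2+2 = 6 $, leaving 13.
Rank by return per $: Facilities 20 > Support 18 > R&D 15 > HR 12 > Finance 8.
Facilities: +1 to 3 (cap) — 12 left.
Support takes 8 more to reach its cap of 10 — 4 left.
R&D has room for 8 more but only 4 remain, so it gets 6.
Total = 20×3 + 18×10 + 15×6 = 330.

330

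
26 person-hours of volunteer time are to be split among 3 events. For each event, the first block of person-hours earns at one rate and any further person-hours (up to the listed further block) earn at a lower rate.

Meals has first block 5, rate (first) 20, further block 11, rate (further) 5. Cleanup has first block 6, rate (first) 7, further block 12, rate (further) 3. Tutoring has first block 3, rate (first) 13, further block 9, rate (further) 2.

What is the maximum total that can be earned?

239

Order all 6 blocks by rate: Meals/tier1 20 > Tutoring/tier1 13 > Cleanup/tier1 7 > Meals/tier2 5 > Cleanup/tier2 3 > Tutoring/tier2 2.
Meals/tier1 (20): +5 ; 21 left.
Tutoring tier1 at 13: fill all 3 ; 18 left.
Cleanup/tier1 (7): +6 ; 12 left.
Meals tier2 at 5: fill all 11 ; 1 left.
Cleanup/tier2: +1 of 12 at 3; pool empty.
Total = 20×5 + 13×3 + 7×6 + 5×11 + 3×1 = 239.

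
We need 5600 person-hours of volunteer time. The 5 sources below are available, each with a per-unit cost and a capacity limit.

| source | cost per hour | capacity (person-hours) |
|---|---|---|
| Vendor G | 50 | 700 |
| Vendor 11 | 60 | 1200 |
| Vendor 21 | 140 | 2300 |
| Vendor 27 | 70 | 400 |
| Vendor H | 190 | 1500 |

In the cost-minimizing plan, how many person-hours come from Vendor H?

1000

Cheapest first:
Take 700 from Vendor G at 50 ; need 4900 more.
Take 1200 from Vendor 11 at 60 ; need 3700 more.
Vendor 27 at 70: take all 400 person-hours ; 3300 still needed.
Vendor 21 at 140: take all 2300 person-hours ; 1000 still needed.
Take 1000 from Vendor H at 190 to finish.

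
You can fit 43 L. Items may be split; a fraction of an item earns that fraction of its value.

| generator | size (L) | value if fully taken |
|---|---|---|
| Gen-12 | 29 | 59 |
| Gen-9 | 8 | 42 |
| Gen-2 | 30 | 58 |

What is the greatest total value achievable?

112.6

Best value per unit of size first: Gen-9 42/8≈5.25, Gen-12 59/29≈2.03, Gen-2 58/30≈1.93.
All 8 L of Gen-9 fit (value 42) ; 35 remain.
All 29 L of Gen-12 fit (value 59) ; 6 remain.
Only 6 L remain; take 6/30 of Gen-2 for value 58×6/30 = 11.6.
Total value = 112.6.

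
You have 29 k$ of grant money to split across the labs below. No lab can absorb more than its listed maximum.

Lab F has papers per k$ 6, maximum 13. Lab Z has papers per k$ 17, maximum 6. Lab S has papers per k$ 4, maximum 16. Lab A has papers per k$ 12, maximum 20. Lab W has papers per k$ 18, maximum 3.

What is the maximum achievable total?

396

Order the labs by papers per k$: Lab W 18 > Lab Z 17 > Lab A 12 > Lab F 6 > Lab S 4.
Give Lab W 3 to hit its cap of 3 ; 26 left.
Lab Z takes 6 to reach its cap of 6 ; 20 left.
Lab A: +20 to 20 (cap) ; 0 left.
Total = 17×6 + 12×20 + 18×3 = 396.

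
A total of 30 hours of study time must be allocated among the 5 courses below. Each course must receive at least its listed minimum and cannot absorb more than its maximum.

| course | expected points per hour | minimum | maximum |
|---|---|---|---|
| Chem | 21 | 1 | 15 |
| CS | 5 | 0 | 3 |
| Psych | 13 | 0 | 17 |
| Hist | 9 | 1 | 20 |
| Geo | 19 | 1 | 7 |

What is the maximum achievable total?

548

Meeting every minimum uses 1+0+0+1+1 = 3 hours, leaving 27.
Rank by expected points per hour: Chem 21 > Geo 19 > Psych 13 > Hist 9 > CS 5.
Chem takes 14 more to reach its cap of 15 ; 13 left.
Geo: +6 to 7 (cap) ; 7 left.
Psych has room for 17 more but only 7 remain, so it gets 7.
Total = 21×15 + 13×7 + 9×1 + 19×7 = 548.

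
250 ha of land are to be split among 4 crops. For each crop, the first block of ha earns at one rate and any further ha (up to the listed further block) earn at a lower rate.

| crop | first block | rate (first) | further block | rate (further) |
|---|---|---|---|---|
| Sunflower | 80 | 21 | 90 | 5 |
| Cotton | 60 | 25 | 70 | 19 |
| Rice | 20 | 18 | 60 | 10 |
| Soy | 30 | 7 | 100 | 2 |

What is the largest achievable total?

Order all 8 blocks by rate: Cotton/tier1 25 > Sunflower/tier1 21 > Cotton/tier2 19 > Rice/tier1 18 > Rice/tier2 10 > Soy/tier1 7 > Sunflower/tier2 5 > Soy/tier2 2.
Cotton/tier1 (25): +60 — 190 left.
Sunflower tier1 at 21: fill all 80 — 110 left.
Cotton tier2 at 19: fill all 70 — 40 left.
Rice/tier1 (18): +20 — 20 left.
Rice tier2 at 10: only 20 left, fill 20.
Total = 25×60 + 21×80 + 19×70 + 18×20 + 10×20 = 5070.

5070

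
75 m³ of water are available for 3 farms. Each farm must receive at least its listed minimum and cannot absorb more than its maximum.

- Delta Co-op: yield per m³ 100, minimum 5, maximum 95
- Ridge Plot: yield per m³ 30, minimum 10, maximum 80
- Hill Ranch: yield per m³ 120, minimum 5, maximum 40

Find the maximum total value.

Meeting every minimum uses 5+10+5 = 20 m³, leaving 55.
Rank by yield per m³: Hill Ranch 120 > Delta Co-op 100 > Ridge Plot 30.
Hill Ranch: +35 to 40 (cap) — 20 left.
Only 20 left; Delta Co-op takes them to reach 25.
Total = 100×25 + 30×10 + 120×40 = 7600.

7600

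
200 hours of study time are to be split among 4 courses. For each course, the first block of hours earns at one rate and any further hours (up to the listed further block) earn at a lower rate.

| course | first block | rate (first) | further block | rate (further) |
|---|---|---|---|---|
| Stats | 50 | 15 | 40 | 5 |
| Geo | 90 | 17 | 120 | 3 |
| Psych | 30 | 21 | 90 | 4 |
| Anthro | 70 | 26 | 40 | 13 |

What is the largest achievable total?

4130

Order all 8 blocks by rate: Anthro/first 26 > Psych/first 21 > Geo/first 17 > Stats/first 15 > Anthro/second 13 > Stats/second 5 > Psych/second 4 > Geo/second 3.
Anthro/first (26): +70 → 130 left.
Fill Psych first block (30 at 21) → 100 left.
Geo/first (17): +90 → 10 left.
Stats first at 15: only 10 left, fill 10.
Total = 26×70 + 21×30 + 17×90 + 15×10 = 4130.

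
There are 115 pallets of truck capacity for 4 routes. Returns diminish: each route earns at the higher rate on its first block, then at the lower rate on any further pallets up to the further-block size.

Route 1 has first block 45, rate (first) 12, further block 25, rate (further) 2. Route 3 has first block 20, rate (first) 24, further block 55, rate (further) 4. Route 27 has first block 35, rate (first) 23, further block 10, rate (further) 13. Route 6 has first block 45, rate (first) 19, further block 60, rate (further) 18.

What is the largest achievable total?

Rank every tier by rate: Route 3/T1 24 > Route 27/T1 23 > Route 6/T1 19 > Route 6/T2 18 > Route 27/T2 13 > Route 1/T1 12 > Route 3/T2 4 > Route 1/T2 2.
Fill Route 3 T1 block (20 at 24) ; 95 left.
Route 27/T1 (23): +35 ; 60 left.
Route 6/T1 (19): +45 ; 15 left.
Route 6/T2: +15 of 60 at 18; pool empty.
Total = 24×20 + 23×35 + 19×45 + 18×15 = 2410.

2410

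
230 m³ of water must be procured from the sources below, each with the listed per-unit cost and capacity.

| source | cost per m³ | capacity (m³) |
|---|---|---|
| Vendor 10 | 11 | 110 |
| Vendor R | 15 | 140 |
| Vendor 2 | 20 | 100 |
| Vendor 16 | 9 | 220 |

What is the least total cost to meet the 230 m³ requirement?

Fill from the cheapest source first.
Vendor 16 (9): use full 220 — 10 m³ to go.
Vendor 10 (11): take the remaining 10 — done.
Vendor R, Vendor 2: unused.
Cost = 220×9 + 10×11 = 2090.

2090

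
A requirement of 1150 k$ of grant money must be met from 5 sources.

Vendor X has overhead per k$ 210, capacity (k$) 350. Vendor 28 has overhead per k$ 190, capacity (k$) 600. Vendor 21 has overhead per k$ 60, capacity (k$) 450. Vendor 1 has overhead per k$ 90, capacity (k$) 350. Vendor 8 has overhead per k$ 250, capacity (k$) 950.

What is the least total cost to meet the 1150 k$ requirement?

125000

Use sources in increasing cost order.
Vendor 21 (60): use full 450 — 700 k$ to go.
Take 350 from Vendor 1 at 90 — need 350 more.
Take 350 from Vendor 28 at 190 to finish.
Vendor X, Vendor 8: unused.
Cost = 450×60 + 350×90 + 350×190 = 125000.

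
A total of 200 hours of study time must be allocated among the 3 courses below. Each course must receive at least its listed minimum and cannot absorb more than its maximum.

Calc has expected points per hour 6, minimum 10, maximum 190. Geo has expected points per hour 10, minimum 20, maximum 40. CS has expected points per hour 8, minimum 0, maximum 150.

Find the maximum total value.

Meeting every minimum uses 10+20+0 = 30 hours, leaving 170.
Highest expected points per hour first: Geo 10 > CS 8 > Calc 6.
Give Geo 20 more to hit its cap of 40 → 150 left.
Give CS 150 more to hit its cap of 150 → 0 left.
Total = 6×10 + 10×40 + 8×150 = 1660.

1660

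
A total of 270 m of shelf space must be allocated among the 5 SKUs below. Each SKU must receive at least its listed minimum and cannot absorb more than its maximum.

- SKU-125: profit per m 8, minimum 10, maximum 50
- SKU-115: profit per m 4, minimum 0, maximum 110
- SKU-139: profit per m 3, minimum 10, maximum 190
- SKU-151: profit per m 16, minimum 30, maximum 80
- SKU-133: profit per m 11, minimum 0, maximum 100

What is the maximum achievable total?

Meeting every minimum uses 10+0+10+30+0 = 50 m, leaving 220.
Rank by profit per m: SKU-151 16 > SKU-133 11 > SKU-125 8 > SKU-115 4 > SKU-139 3.
Give SKU-151 50 more to hit its cap of 80 → 170 left.
Give SKU-133 100 more to hit its cap of 100 → 70 left.
Give SKU-125 40 more to hit its cap of 50 → 30 left.
SKU-115: +30 (room for 110) → 30. Pool exhausted.
Total = 8×50 + 4×30 + 3×10 + 16×80 + 11×100 = 2930.

2930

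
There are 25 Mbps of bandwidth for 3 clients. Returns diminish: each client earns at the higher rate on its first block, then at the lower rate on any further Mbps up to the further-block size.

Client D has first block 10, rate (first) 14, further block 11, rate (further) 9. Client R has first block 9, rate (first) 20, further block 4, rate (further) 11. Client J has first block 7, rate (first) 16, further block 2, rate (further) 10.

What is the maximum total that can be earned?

418

Rank every tier by rate: Client R/first 20 > Client J/first 16 > Client D/first 14 > Client R/second 11 > Client J/second 10 > Client D/second 9.
Fill Client R first block (9 at 20) — 16 left.
Fill Client J first block (7 at 16) — 9 left.
9 remain; put them into Client D first at 14.
Total = 20×9 + 16×7 + 14×9 = 418.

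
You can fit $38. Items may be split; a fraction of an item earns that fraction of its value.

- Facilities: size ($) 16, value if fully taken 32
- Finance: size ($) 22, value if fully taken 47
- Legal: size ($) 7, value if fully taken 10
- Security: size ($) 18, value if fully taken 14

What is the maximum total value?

79

Rank by value-to-size ratio: Finance 47/22≈2.14, Facilities 32/16≈2, Legal 10/7≈1.43, Security 14/18≈0.778.
Take all of Finance (22 $, value 47) ; 16 $ left.
Facilities: take in full, 16 $ for value 32 ; 0 left.
Total value = 79.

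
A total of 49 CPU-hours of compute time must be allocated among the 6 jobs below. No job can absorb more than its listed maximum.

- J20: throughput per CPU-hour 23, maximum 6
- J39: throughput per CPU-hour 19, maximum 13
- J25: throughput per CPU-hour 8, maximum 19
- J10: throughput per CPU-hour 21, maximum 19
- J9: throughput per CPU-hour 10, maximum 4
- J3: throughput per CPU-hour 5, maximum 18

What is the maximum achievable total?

880

Highest throughput per CPU-hour first: J20 23 > J10 21 > J39 19 > J9 10 > J25 8 > J3 5.
J20 takes 6 to reach its cap of 6 → 43 left.
Give J10 19 to hit its cap of 19 → 24 left.
J39: +13 to 13 (cap) → 11 left.
J9: +4 to 4 (cap) → 7 left.
Only 7 left; J25 takes them to reach 7.
Total = 23×6 + 19×13 + 8×7 + 21×19 + 10×4 = 880.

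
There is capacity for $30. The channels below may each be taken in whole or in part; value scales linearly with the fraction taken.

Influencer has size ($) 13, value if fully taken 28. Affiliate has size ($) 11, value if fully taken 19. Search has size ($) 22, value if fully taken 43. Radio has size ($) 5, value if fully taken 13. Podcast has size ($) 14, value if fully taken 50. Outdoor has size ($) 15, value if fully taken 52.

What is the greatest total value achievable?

104.6

Best value per unit of size first: Podcast 50/14≈3.57, Outdoor 52/15≈3.47, Radio 13/5≈2.6, Influencer 28/13≈2.15, Search 43/22≈1.95, Affiliate 19/11≈1.73.
Take all of Podcast (14 $, value 50) → 16 $ left.
Take all of Outdoor (15 $, value 52) → 1 $ left.
Fill the last 1 $ with part of Radio: 1/5 of it earns 2.6.
Total value = 104.6.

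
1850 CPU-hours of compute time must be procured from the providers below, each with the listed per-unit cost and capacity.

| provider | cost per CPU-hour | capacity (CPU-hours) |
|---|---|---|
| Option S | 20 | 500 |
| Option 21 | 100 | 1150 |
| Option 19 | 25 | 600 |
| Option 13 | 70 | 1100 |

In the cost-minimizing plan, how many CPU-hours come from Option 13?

750

Fill from the cheapest provider first.
Take 500 from Option S at 20 — need 1350 more.
Option 19 (25): use full 600 — 750 CPU-hours to go.
Option 13 (70): take the remaining 750 — done.
Option 21: unused.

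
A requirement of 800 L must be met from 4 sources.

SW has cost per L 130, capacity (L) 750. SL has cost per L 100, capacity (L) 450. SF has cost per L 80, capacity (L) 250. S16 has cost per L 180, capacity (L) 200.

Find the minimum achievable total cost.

78000

Fill from the cheapest source first.
SF at 80: take all 250 L ; 550 still needed.
SL (100): use full 450 ; 100 L to go.
SW (130): take the remaining 100 ; done.
S16: unused.
Cost = 250×80 + 450×100 + 100×130 = 78000.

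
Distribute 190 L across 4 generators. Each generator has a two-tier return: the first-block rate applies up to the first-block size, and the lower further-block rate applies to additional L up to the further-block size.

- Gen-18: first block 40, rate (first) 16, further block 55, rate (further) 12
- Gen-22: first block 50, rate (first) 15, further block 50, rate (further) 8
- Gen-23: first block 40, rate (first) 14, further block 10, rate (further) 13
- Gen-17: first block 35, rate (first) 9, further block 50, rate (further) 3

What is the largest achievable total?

Order all 8 blocks by rate: Gen-18/tier1 16 > Gen-22/tier1 15 > Gen-23/tier1 14 > Gen-23/tier2 13 > Gen-18/tier2 12 > Gen-17/tier1 9 > Gen-22/tier2 8 > Gen-17/tier2 3.
Fill Gen-18 tier1 block (40 at 16) — 150 left.
Fill Gen-22 tier1 block (50 at 15) — 100 left.
Gen-23/tier1 (14): +40 — 60 left.
Gen-23 tier2 at 13: fill all 10 — 50 left.
Gen-18/tier2: +50 of 55 at 12; pool empty.
Total = 16×40 + 15×50 + 14×40 + 13×10 + 12×50 = 2680.

2680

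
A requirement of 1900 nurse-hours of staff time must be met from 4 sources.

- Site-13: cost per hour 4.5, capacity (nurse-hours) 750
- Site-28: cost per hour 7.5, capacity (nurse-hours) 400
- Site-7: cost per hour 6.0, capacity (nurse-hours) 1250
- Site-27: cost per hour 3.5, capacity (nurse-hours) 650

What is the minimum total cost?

8650

Use sources in increasing cost order.
Site-27 (3.5): use full 650 — 1250 nurse-hours to go.
Site-13 at 4.5: take all 750 nurse-hours — 500 still needed.
Site-7 at 6.0: take 500 of its 1250 — requirement met.
Site-28: unused.
Cost = 650×3.5 + 750×4.5 + 500×6.0 = 8650.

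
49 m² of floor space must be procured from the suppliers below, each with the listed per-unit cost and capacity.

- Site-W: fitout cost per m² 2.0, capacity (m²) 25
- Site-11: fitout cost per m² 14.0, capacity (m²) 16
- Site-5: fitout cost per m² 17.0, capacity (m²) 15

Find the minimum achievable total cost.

Cheapest first:
Site-W (2.0): use full 25 ; 24 m² to go.
Take 16 from Site-11 at 14.0 ; need 8 more.
Take 8 from Site-5 at 17.0 to finish.
Cost = 25×2.0 + 16×14.0 + 8×17.0 = 410.

410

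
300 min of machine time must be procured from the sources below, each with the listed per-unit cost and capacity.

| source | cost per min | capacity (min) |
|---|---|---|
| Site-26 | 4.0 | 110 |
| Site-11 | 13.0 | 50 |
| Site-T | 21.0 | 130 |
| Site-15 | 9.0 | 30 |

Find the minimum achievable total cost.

3670

Use sources in increasing cost order.
Take 110 from Site-26 at 4.0 → need 190 more.
Take 30 from Site-15 at 9.0 → need 160 more.
Site-11 at 13.0: take all 50 min → 110 still needed.
Site-T at 21.0: take 110 of its 130 → requirement met.
Cost = 110×4.0 + 30×9.0 + 50×13.0 + 110×21.0 = 3670.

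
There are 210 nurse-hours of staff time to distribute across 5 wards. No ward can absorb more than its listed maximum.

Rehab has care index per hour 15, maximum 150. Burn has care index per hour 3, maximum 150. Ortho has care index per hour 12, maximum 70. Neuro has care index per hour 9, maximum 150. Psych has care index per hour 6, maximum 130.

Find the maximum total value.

2970

Highest care index per hour first: Rehab 15 > Ortho 12 > Neuro 9 > Psych 6 > Burn 3.
Rehab: +150 to 150 (cap) — 60 left.
Ortho has room for 70 but only 60 remain, so it gets 60.
Total = 15×150 + 12×60 = 2970.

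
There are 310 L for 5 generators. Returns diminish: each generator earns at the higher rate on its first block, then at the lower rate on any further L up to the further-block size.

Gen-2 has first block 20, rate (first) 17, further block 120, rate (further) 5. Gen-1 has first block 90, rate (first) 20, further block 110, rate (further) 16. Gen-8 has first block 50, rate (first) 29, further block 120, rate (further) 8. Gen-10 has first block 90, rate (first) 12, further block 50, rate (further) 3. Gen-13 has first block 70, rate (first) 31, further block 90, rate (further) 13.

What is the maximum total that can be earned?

7040

Treat each block as its own option and order by rate: Gen-13/first 31 > Gen-8/first 29 > Gen-1/first 20 > Gen-2/first 17 > Gen-1/second 16 > Gen-13/second 13 > Gen-10/first 12 > Gen-8/second 8 > Gen-2/second 5 > Gen-10/second 3.
Gen-13/first (31): +70 → 240 left.
Gen-8 first at 29: fill all 50 → 190 left.
Fill Gen-1 first block (90 at 20) → 100 left.
Gen-2/first (17): +20 → 80 left.
80 remain; put them into Gen-1 second at 16.
Total = 31×70 + 29×50 + 20×90 + 17×20 + 16×80 = 7040.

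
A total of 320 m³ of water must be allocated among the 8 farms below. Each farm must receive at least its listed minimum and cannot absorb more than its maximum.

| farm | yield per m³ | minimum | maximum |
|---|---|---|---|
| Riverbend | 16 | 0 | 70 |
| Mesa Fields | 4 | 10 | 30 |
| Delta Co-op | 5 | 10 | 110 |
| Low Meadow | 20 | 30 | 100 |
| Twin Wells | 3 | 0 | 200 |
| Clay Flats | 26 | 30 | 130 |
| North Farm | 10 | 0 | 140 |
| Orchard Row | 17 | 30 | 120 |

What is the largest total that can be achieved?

6660

Meeting every minimum uses 0+10+10+30+0+30+0+30 = 110 m³, leaving 210.
Order the farms by yield per m³: Clay Flats 26 > Low Meadow 20 > Orchard Row 17 > Riverbend 16 > North Farm 10 > Delta Co-op 5 > Mesa Fields 4 > Twin Wells 3.
Give Clay Flats 100 more to hit its cap of 130 — 110 left.
Low Meadow takes 70 more to reach its cap of 100 — 40 left.
Orchard Row: +40 (room for 90) → 70. Pool exhausted.
Total = 4×10 + 5×10 + 20×100 + 26×130 + 17×70 = 6660.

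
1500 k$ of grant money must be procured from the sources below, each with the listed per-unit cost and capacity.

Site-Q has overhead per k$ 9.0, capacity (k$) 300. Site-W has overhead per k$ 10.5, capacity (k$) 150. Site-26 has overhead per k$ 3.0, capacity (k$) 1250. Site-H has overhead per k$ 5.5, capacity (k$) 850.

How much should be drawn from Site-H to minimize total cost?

Cheapest first:
Site-26 at 3.0: take all 1250 k$ — 250 still needed.
Site-H (5.5): take the remaining 250 — done.
Site-Q, Site-W: unused.

250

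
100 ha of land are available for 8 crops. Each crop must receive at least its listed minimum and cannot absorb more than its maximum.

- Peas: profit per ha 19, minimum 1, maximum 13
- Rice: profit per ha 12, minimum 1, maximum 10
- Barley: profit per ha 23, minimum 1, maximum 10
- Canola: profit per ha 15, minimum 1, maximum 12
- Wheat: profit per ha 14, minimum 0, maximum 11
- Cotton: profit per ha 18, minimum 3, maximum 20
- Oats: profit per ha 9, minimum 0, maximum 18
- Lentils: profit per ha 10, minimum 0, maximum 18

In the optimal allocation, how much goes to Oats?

Meeting every minimum uses 1+1+1+1+0+3+0+0 = 7 ha, leaving 93.
Highest profit per ha first: Barley 23 > Peas 19 > Cotton 18 > Canola 15 > Wheat 14 > Rice 12 > Lentils 10 > Oats 9.
Barley takes 9 more to reach its cap of 10 — 84 left.
Peas: +12 to 13 (cap) — 72 left.
Cotton takes 17 more to reach its cap of 20 — 55 left.
Canola: +11 to 12 (cap) — 44 left.
Wheat takes 11 more to reach its cap of 11 — 33 left.
Give Rice 9 more to hit its cap of 10 — 24 left.
Lentils takes 18 more to reach its cap of 18 — 6 left.
Oats has room for 18 more but only 6 remain, so it gets 6.

6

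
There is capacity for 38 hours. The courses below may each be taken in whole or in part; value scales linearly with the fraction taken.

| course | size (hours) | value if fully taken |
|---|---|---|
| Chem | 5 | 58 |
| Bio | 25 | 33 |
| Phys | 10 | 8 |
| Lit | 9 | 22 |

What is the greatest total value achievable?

111.68

Sort by value density: Chem 58/5≈11.6, Lit 22/9≈2.44, Bio 33/25≈1.32, Phys 8/10≈0.8.
All 5 hours of Chem fit (value 58) ; 33 remain.
All 9 hours of Lit fit (value 22) ; 24 remain.
Fill the last 24 hours with part of Bio: 24/25 of it earns 31.68.
Total value = 111.68.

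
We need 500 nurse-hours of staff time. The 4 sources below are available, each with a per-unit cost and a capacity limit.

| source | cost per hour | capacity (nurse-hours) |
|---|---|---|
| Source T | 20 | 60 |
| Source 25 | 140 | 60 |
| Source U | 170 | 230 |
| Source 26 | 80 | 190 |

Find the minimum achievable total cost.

Use sources in increasing cost order.
Source T at 20: take all 60 nurse-hours ; 440 still needed.
Source 26 at 80: take all 190 nurse-hours ; 250 still needed.
Source 25 at 140: take all 60 nurse-hours ; 190 still needed.
Source U at 170: take 190 of its 230 ; requirement met.
Cost = 60×20 + 190×80 + 60×140 + 190×170 = 57100.

57100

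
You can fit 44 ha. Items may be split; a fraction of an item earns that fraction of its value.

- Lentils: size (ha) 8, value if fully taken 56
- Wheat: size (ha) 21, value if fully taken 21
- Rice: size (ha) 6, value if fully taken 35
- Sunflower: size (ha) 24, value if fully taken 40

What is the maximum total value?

Rank by value-to-size ratio: Lentils 56/8≈7, Rice 35/6≈5.83, Sunflower 40/24≈1.67, Wheat 21/21≈1.
Take all of Lentils (8 ha, value 56) → 36 ha left.
All 6 ha of Rice fit (value 35) → 30 remain.
Sunflower: take in full, 24 ha for value 40 → 6 left.
Only 6 ha remain; take 6/21 of Wheat for value 21×6/21 = 6.
Total value = 137.

137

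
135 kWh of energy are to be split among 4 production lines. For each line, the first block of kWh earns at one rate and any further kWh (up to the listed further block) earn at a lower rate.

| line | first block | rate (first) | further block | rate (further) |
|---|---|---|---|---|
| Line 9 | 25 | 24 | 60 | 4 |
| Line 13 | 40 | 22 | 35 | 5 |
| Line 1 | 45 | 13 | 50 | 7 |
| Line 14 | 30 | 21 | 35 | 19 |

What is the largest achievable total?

2840

Rank every tier by rate: Line 9/tier1 24 > Line 13/tier1 22 > Line 14/tier1 21 > Line 14/tier2 19 > Line 1/tier1 13 > Line 1/tier2 7 > Line 13/tier2 5 > Line 9/tier2 4.
Line 9/tier1 (24): +25 → 110 left.
Line 13 tier1 at 22: fill all 40 → 70 left.
Line 14/tier1 (21): +30 → 40 left.
Line 14 tier2 at 19: fill all 35 → 5 left.
Line 1 tier1 at 13: only 5 left, fill 5.
Total = 24×25 + 22×40 + 21×30 + 19×35 + 13×5 = 2840.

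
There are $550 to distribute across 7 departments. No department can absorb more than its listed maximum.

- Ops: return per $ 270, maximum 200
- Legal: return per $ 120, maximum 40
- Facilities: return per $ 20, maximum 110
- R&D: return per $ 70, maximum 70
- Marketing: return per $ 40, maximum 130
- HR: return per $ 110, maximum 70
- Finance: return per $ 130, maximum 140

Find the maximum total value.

Order the departments by return per $: Ops 270 > Finance 130 > Legal 120 > HR 110 > R&D 70 > Marketing 40 > Facilities 20.
Ops takes 200 to reach its cap of 200 — 350 left.
Give Finance 140 to hit its cap of 140 — 210 left.
Give Legal 40 to hit its cap of 40 — 170 left.
HR takes 70 to reach its cap of 70 — 100 left.
Give R&D 70 to hit its cap of 70 — 30 left.
Marketing: +30 (room for 130) → 30. Pool exhausted.
Total = 270×200 + 120×40 + 70×70 + 40×30 + 110×70 + 130×140 = 90800.

90800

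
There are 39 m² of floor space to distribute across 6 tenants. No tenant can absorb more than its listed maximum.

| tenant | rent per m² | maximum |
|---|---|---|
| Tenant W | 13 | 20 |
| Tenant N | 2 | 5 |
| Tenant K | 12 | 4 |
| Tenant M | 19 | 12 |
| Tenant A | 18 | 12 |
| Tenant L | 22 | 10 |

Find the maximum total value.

729

Order the tenants by rent per m²: Tenant L 22 > Tenant M 19 > Tenant A 18 > Tenant W 13 > Tenant K 12 > Tenant N 2.
Give Tenant L 10 to hit its cap of 10 ; 29 left.
Tenant M: +12 to 12 (cap) ; 17 left.
Tenant A takes 12 to reach its cap of 12 ; 5 left.
Only 5 left; Tenant W takes them to reach 5.
Total = 13×5 + 19×12 + 18×12 + 22×10 = 729.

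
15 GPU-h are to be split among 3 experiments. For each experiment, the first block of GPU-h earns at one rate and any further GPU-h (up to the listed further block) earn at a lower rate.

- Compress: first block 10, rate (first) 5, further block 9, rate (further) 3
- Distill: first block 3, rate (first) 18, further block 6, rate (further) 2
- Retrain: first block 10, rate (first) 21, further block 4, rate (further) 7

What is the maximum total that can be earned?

Treat each block as its own option and order by rate: Retrain/T1 21 > Distill/T1 18 > Retrain/T2 7 > Compress/T1 5 > Compress/T2 3 > Distill/T2 2.
Fill Retrain T1 block (10 at 21) → 5 left.
Fill Distill T1 block (3 at 18) → 2 left.
Retrain T2 at 7: only 2 left, fill 2.
Total = 21×10 + 18×3 + 7×2 = 278.

278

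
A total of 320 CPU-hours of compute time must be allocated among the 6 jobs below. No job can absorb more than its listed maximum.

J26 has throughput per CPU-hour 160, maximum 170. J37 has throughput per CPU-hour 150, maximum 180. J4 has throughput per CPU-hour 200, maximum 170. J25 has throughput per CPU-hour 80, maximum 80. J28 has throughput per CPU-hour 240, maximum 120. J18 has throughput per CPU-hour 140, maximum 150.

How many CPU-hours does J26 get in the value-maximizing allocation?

Rank by throughput per CPU-hour: J28 240 > J4 200 > J26 160 > J37 150 > J18 140 > J25 80.
Give J28 120 to hit its cap of 120 — 200 left.
J4: +170 to 170 (cap) — 30 left.
J26 has room for 170 but only 30 remain, so it gets 30.

30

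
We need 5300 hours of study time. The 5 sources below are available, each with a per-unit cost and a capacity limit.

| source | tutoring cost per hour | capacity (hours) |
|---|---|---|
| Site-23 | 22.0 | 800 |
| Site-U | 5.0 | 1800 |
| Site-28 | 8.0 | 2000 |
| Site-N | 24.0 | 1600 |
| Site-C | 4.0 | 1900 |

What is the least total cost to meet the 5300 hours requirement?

29400

Use sources in increasing cost order.
Site-C (4.0): use full 1900 — 3400 hours to go.
Take 1800 from Site-U at 5.0 — need 1600 more.
Site-28 at 8.0: take 1600 of its 2000 — requirement met.
Site-23, Site-N: unused.
Cost = 1900×4.0 + 1800×5.0 + 1600×8.0 = 29400.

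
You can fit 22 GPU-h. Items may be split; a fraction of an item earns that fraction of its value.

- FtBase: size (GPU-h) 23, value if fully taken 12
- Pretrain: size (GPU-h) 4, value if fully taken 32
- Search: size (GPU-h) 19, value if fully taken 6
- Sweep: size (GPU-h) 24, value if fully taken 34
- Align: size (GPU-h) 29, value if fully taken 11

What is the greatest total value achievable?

Sort by value density: Pretrain 32/4≈8, Sweep 34/24≈1.42, FtBase 12/23≈0.522, Align 11/29≈0.379, Search 6/19≈0.316.
All 4 GPU-h of Pretrain fit (value 32) — 18 remain.
Only 18 GPU-h remain; take 18/24 of Sweep for value 34×18/24 = 25.5.
Total value = 57.5.

57.5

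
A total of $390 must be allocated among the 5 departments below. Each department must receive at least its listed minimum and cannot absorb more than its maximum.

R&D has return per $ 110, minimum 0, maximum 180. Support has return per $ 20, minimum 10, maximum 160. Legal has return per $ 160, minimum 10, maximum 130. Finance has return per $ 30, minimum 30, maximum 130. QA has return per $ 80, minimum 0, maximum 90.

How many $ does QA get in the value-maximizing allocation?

Meeting every minimum uses 0+10+10+30+0 = 50 $, leaving 340.
Order the departments by return per $: Legal 160 > R&D 110 > QA 80 > Finance 30 > Support 20.
Give Legal 120 more to hit its cap of 130 — 220 left.
Give R&D 180 more to hit its cap of 180 — 40 left.
QA has room for 90 more but only 40 remain, so it gets 40.

40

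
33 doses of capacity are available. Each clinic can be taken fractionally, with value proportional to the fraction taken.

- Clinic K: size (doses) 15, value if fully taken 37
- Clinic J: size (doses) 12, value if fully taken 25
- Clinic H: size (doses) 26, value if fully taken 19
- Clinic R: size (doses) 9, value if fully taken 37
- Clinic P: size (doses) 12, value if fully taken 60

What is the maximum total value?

126.6

Best value per unit of size first: Clinic P 60/12≈5, Clinic R 37/9≈4.11, Clinic K 37/15≈2.47, Clinic J 25/12≈2.08, Clinic H 19/26≈0.731.
Take all of Clinic P (12 doses, value 60) ; 21 doses left.
Clinic R: take in full, 9 doses for value 37 ; 12 left.
Only 12 doses remain; take 12/15 of Clinic K for value 37×12/15 = 29.6.
Total value = 126.6.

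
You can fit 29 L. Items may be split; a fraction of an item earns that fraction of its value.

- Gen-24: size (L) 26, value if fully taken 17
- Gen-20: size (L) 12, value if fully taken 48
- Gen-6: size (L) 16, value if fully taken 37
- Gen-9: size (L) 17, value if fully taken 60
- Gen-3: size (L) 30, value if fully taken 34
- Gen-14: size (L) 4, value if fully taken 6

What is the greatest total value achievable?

Best value per unit of size first: Gen-20 48/12≈4, Gen-9 60/17≈3.53, Gen-6 37/16≈2.31, Gen-14 6/4≈1.5, Gen-3 34/30≈1.13, Gen-24 17/26≈0.654.
Gen-20: take in full, 12 L for value 48 → 17 left.
Gen-9: take in full, 17 L for value 60 → 0 left.
Total value = 108.

108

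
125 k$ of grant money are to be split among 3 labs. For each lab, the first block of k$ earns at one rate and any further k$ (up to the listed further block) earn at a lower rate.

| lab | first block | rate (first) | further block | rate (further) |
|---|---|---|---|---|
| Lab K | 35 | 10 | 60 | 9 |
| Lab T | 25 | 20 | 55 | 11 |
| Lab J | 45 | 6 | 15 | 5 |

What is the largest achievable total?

1545

Rank every tier by rate: Lab T/tier1 20 > Lab T/tier2 11 > Lab K/tier1 10 > Lab K/tier2 9 > Lab J/tier1 6 > Lab J/tier2 5.
Lab T tier1 at 20: fill all 25 → 100 left.
Lab T/tier2 (11): +55 → 45 left.
Fill Lab K tier1 block (35 at 10) → 10 left.
Lab K tier2 at 9: only 10 left, fill 10.
Total = 20×25 + 11×55 + 10×35 + 9×10 = 1545.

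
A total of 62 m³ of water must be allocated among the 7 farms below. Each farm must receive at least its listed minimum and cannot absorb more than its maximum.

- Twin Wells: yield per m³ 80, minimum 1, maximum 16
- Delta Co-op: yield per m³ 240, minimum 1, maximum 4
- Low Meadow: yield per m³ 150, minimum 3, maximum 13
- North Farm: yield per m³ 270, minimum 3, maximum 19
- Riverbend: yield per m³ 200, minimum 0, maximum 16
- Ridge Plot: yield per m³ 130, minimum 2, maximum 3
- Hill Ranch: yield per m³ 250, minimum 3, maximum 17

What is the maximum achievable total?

Meeting every minimum uses 1+1+3+3+0+2+3 = 13 m³, leaving 49.
Highest yield per m³ first: North Farm 270 > Hill Ranch 250 > Delta Co-op 240 > Riverbend 200 > Low Meadow 150 > Ridge Plot 130 > Twin Wells 80.
North Farm takes 16 more to reach its cap of 19 → 33 left.
Hill Ranch: +14 to 17 (cap) → 19 left.
Give Delta Co-op 3 more to hit its cap of 4 → 16 left.
Give Riverbend 16 more to hit its cap of 16 → 0 left.
Total = 80×1 + 240×4 + 150×3 + 270×19 + 200×16 + 130×2 + 250×17 = 14330.

14330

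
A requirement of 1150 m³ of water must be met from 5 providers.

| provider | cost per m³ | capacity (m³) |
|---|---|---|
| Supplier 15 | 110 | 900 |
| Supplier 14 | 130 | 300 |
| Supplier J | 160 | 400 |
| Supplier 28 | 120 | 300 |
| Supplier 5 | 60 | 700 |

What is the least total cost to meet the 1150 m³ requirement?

Fill from the cheapest provider first.
Supplier 5 (60): use full 700 ; 450 m³ to go.
Supplier 15 at 110: take 450 of its 900 ; requirement met.
Supplier 28, Supplier 14, Supplier J: unused.
Cost = 700×60 + 450×110 = 91500.

91500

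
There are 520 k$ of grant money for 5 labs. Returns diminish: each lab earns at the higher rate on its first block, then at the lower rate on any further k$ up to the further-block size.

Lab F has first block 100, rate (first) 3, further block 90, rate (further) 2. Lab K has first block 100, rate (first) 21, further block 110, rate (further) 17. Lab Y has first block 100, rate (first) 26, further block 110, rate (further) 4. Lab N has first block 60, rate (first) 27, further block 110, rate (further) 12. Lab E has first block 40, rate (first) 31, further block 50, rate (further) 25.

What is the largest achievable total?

11400

Treat each block as its own option and order by rate: Lab E/first 31 > Lab N/first 27 > Lab Y/first 26 > Lab E/second 25 > Lab K/first 21 > Lab K/second 17 > Lab N/second 12 > Lab Y/second 4 > Lab F/first 3 > Lab F/second 2.
Lab E/first (31): +40 ; 480 left.
Lab N first at 27: fill all 60 ; 420 left.
Fill Lab Y first block (100 at 26) ; 320 left.
Fill Lab E second block (50 at 25) ; 270 left.
Lab K first at 21: fill all 100 ; 170 left.
Lab K/second (17): +110 ; 60 left.
Lab N second at 12: only 60 left, fill 60.
Total = 31×40 + 27×60 + 26×100 + 25×50 + 21×100 + 17×110 + 12×60 = 11400.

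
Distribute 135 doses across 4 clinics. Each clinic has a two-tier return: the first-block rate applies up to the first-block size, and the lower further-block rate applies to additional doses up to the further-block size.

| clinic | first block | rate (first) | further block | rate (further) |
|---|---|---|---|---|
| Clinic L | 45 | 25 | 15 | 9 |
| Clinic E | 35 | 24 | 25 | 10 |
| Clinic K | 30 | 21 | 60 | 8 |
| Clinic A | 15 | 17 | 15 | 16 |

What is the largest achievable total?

3010

Rank every tier by rate: Clinic L/first 25 > Clinic E/first 24 > Clinic K/first 21 > Clinic A/first 17 > Clinic A/second 16 > Clinic E/second 10 > Clinic L/second 9 > Clinic K/second 8.
Clinic L/first (25): +45 ; 90 left.
Fill Clinic E first block (35 at 24) ; 55 left.
Fill Clinic K first block (30 at 21) ; 25 left.
Clinic A first at 17: fill all 15 ; 10 left.
10 remain; put them into Clinic A second at 16.
Total = 25×45 + 24×35 + 21×30 + 17×15 + 16×10 = 3010.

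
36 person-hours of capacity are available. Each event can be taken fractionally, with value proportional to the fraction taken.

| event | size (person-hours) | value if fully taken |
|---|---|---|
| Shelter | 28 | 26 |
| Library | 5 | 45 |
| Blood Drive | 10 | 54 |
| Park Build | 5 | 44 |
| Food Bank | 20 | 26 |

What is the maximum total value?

163.8

Sort by value density: Library 45/5≈9, Park Build 44/5≈8.8, Blood Drive 54/10≈5.4, Food Bank 26/20≈1.3, Shelter 26/28≈0.929.
Library: take in full, 5 person-hours for value 45 → 31 left.
Park Build: take in full, 5 person-hours for value 44 → 26 left.
Blood Drive: take in full, 10 person-hours for value 54 → 16 left.
Only 16 person-hours remain; take 16/20 of Food Bank for value 26×16/20 = 20.8.
Total value = 163.8.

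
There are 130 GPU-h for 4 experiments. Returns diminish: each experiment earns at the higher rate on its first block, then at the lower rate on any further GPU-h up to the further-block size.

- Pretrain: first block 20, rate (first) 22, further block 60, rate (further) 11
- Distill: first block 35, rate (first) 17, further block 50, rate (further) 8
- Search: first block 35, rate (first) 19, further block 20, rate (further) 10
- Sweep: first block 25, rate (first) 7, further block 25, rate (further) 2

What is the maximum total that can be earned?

2140

Rank every tier by rate: Pretrain/tier1 22 > Search/tier1 19 > Distill/tier1 17 > Pretrain/tier2 11 > Search/tier2 10 > Distill/tier2 8 > Sweep/tier1 7 > Sweep/tier2 2.
Fill Pretrain tier1 block (20 at 22) → 110 left.
Search tier1 at 19: fill all 35 → 75 left.
Distill tier1 at 17: fill all 35 → 40 left.
Pretrain tier2 at 11: only 40 left, fill 40.
Total = 22×20 + 19×35 + 17×35 + 11×40 = 2140.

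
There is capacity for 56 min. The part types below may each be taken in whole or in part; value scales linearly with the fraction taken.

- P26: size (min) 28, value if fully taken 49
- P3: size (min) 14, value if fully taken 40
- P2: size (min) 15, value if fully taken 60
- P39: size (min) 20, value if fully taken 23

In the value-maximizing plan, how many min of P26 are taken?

Best value per unit of size first: P2 60/15≈4, P3 40/14≈2.86, P26 49/28≈1.75, P39 23/20≈1.15.
P2: take in full, 15 min for value 60 — 41 left.
P3: take in full, 14 min for value 40 — 27 left.
Fill the last 27 min with part of P26: 27/28 of it earns 47.25.

27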